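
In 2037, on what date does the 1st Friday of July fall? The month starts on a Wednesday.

July 2037 begins on a Wednesday, so the first Friday is July 3 (2 days later).

3 July 2037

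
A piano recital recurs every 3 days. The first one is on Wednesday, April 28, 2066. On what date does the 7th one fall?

May 16, 2066

The 7th occurrence is 6 intervals after the first: 6 × 3 = 18 days after April 28, 2066.
April has 30 days — 2 days to the end of April leaves 16.
16 days into May → May 16, 2066.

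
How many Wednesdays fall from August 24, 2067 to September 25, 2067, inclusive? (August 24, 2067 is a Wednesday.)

5

August 24, 2067 is a Wednesday; the first Wednesday on or after it is August 24, 2067.
From August 24, 2067 to September 25, 2067: 7 + 25 = 32 days (rest of August, September).
32 ÷ 7 = 4 full weeks with remainder 4, so 4 more Wednesdays after the first → 5.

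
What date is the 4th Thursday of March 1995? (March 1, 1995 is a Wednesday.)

March 1995 begins on a Wednesday, so the first Thursday is March 2 (1 day later).
The 4th Thursday is 3 weeks later: 2 + 21 = 23.

March 23, 1995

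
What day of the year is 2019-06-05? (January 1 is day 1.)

156

Days in months before June: 31 + 28 + 31 + 30 + 31 = 151.
Plus 5 days into June → day 156.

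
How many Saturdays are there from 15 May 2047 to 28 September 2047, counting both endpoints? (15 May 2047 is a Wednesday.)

20

15 May 2047 is a Wednesday; the first Saturday on or after it is 18 May 2047 (3 days later).
From 18 May 2047 to 28 September 2047: 13 + 30 + 31 + 31 + 28 = 133 days (rest of May, June, July, August, September).
133 ÷ 7 = 19 full weeks with remainder 0, so 19 more Saturdays after the first → 20.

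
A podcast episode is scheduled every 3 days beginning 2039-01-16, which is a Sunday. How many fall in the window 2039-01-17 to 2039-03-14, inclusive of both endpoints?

19

Occurrences land 3·i days after 2039-01-16 for i = 0, 1, 2, …
2039-01-17 is 1 day after the start; 1 ÷ 3 = 0 remainder 1; since the remainder is 1, round up to i = 1. First occurrence in the window: #2 on 2039-01-19 (1×3 = 3 days in).
2039-03-14 is 57 days after the start; 57 ÷ 3 = 19 remainder 0. Last occurrence in the window: #20 on 2039-03-14.
Occurrences #2 through #20: 19 in total.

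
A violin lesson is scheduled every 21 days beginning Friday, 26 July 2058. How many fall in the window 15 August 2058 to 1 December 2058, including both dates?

6

Occurrences land 21·i days after 26 July 2058 for i = 0, 1, 2, …
15 August 2058 is 20 days after the start; 20 ÷ 21 = 0 remainder 20; since the remainder is 20, round up to i = 1. First occurrence in the window: #2 on 16 August 2058 (1×21 = 21 days in).
1 December 2058 is 128 days after the start; 128 ÷ 21 = 6 remainder 2. Last occurrence in the window: #7 on 29 November 2058.
Occurrences #2 through #7: 6 in total.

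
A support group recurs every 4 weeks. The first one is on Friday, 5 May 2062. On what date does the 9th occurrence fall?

The 9th occurrence is 8 intervals after the first: 8 × 28 = 224 days after 5 May 2062.
May has 31 days — 26 days to the end of May leaves 198.
June has 30 days (168 left).
July has 31 days (137 left).
August has 31 days (106 left).
September has 30 days (76 left).
October has 31 days (45 left).
November has 30 days (15 left).
15 days into December → 15 December 2062.

15 December 2062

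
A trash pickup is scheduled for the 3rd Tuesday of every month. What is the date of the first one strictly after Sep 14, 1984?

Sep 1984 starts on a Saturday; its first Tuesday is the 4th, so the 3rd Tuesday is the 18th — Sep 18, 1984.
Sep 18, 1984 is after Sep 14, 1984, so that is the next one.

Sep 18, 1984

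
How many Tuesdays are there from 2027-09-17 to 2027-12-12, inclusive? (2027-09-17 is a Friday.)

12

2027-09-17 is a Friday; the first Tuesday on or after it is 2027-09-21 (4 days later).
From 2027-09-21 to 2027-12-12: 9 + 31 + 30 + 12 = 82 days (rest of September, October, November, December).
82 ÷ 7 = 11 full weeks with remainder 5, so 11 more Tuesdays after the first → 12.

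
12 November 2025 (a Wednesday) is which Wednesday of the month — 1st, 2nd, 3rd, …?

Day 12 falls in week ⌈12/7⌉ of the month.
Days 1–7 hold the 1st Wednesday, 8–14 the 2nd, 15–21 the 3rd, 22–28 the 4th, 29–31 the 5th.
12 is in the range for the 2nd.

2nd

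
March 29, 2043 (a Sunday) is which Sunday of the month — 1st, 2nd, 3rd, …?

Day 29 falls in week ⌈29/7⌉ of the month.
Days 1–7 hold the 1st Sunday, 8–14 the 2nd, 15–21 the 3rd, 22–28 the 4th, 29–31 the 5th.
29 is in the range for the 5th.

5th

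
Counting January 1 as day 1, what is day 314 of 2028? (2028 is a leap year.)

9 November 2028

January has 31 days (314 − 31 = 283 remain).
February has 29 days (283 − 29 = 254 remain).
March has 31 days (254 − 31 = 223 remain).
April has 30 days (223 − 30 = 193 remain).
May has 31 days (193 − 31 = 162 remain).
June has 30 days (162 − 30 = 132 remain).
July has 31 days (132 − 31 = 101 remain).
August has 31 days (101 − 31 = 70 remain).
September has 30 days (70 − 30 = 40 remain).
October has 31 days (40 − 31 = 9 remain).
9 into November → November 9.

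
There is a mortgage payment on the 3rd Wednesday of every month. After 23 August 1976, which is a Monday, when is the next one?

August 1976 starts on a Sunday; its first Wednesday is the 4th, so the 3rd Wednesday is the 18th — 18 August 1976.
That is not after 23 August 1976, so look at September 1976.
September 1976 starts on a Wednesday; its first Wednesday is the 1st, so the 3rd Wednesday is the 15th — 15 September 1976.

15 September 1976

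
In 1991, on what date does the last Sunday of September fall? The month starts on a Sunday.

September 1991 begins on a Sunday, so the first Sunday is September 1.
September 1991 has 30 days. Adding weeks: 1, 8, 15, 22, 29 — the last one ≤ 30 is the 29th.

1991-09-29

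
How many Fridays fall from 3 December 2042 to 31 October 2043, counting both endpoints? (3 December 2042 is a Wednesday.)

48

3 December 2042 is a Wednesday; the first Friday on or after it is 5 December 2042 (2 days later).
From 5 December 2042 to 31 October 2043: 26 + 31 + 28 + 31 + 30 + 31 + 30 + 31 + 31 + 30 + 31 = 330 days (rest of December, January, February, March, April, May, June, July, August, September, October).
330 ÷ 7 = 47 full weeks with remainder 1, so 47 more Fridays after the first → 48.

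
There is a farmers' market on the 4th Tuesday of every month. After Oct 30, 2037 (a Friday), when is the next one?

Oct 2037 starts on a Thursday; its first Tuesday is the 6th, so the 4th Tuesday is the 27th — Oct 27, 2037.
That is not after Oct 30, 2037, so look at Nov 2037.
Nov 2037 starts on a Sunday; its first Tuesday is the 3rd, so the 4th Tuesday is the 24th — Nov 24, 2037.

Nov 24, 2037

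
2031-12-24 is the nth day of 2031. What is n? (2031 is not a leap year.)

Days in months before December: 31 + 28 + 31 + 30 + 31 + 30 + 31 + 31 + 30 + 31 + 30 = 334.
Plus 24 days into December → day 358.

358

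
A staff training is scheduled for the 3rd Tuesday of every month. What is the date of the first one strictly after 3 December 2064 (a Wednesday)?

December 2064 starts on a Monday; its first Tuesday is the 2nd, so the 3rd Tuesday is the 16th — 16 December 2064.
16 December 2064 is after 3 December 2064, so that is the next one.

16 December 2064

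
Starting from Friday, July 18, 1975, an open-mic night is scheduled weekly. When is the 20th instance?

November 28, 1975

The 20th occurrence is 19 intervals after the first: 19 × 7 = 133 days after July 18, 1975.
July has 31 days — 13 days to the end of July leaves 120.
August has 31 days (89 left).
September has 30 days (59 left).
October has 31 days (28 left).
28 days into November → November 28, 1975.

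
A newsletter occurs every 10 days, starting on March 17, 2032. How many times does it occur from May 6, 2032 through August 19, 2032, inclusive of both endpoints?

Occurrences land 10·i days after March 17, 2032 for i = 0, 1, 2, …
May 6, 2032 is 50 days after the start; 50 ÷ 10 = 5 remainder 0. First occurrence in the window: #6 on May 6, 2032 (5×10 = 50 days in).
August 19, 2032 is 155 days after the start; 155 ÷ 10 = 15 remainder 5. Last occurrence in the window: #16 on August 14, 2032.
Occurrences #6 through #16: 11 in total.

11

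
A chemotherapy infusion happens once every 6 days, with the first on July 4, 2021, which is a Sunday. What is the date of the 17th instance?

October 8, 2021

The 17th occurrence is 16 intervals after the first: 16 × 6 = 96 days after July 4, 2021.
July has 31 days — 27 days to the end of July leaves 69.
August has 31 days (38 left).
September has 30 days (8 left).
8 days into October → October 8, 2021.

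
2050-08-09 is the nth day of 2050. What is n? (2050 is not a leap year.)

Days in months before August: 31 + 28 + 31 + 30 + 31 + 30 + 31 = 212.
Plus 9 days into August → day 221.

221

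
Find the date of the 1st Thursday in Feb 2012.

The first Thursday of Feb 2012 is Feb 2.

Feb 2, 2012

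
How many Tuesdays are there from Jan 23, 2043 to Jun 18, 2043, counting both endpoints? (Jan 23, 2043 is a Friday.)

Jan 23, 2043 is a Friday; the first Tuesday on or after it is Jan 27, 2043 (4 days later).
From Jan 27, 2043 to Jun 18, 2043: 4 + 28 + 31 + 30 + 31 + 18 = 142 days (rest of Jan, Feb, Mar, Apr, May, Jun).
142 ÷ 7 = 20 full weeks with remainder 2, so 20 more Tuesdays after the first → 21.

21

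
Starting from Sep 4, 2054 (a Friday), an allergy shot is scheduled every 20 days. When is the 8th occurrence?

Jan 22, 2055

The 8th occurrence is 7 intervals after the first: 7 × 20 = 140 days after Sep 4, 2054.
Sep has 30 days — 26 days to the end of Sep leaves 114.
Oct has 31 days (83 left).
Nov has 30 days (53 left).
Dec has 31 days (22 left).
22 days into Jan → Jan 22, 2055.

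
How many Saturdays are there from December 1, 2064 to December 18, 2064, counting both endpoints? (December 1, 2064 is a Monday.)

2

December 1, 2064 is a Monday; the first Saturday on or after it is December 6, 2064 (5 days later).
From December 6, 2064 to December 18, 2064 is 18 − 6 = 12 days.
12 ÷ 7 = 1 full weeks with remainder 5, so 1 more Saturdays after the first → 2.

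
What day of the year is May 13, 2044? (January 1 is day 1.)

Days in months before May: 31 + 29 + 31 + 30 = 121.
Plus 13 days into May → day 134.

134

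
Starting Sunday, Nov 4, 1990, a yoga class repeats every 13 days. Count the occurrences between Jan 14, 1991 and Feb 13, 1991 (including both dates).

2

Occurrences land 13·i days after Nov 4, 1990 for i = 0, 1, 2, …
Jan 14, 1991 is 71 days after the start; 71 ÷ 13 = 5 remainder 6; since the remainder is 6, round up to i = 6. First occurrence in the window: #7 on Jan 21, 1991 (6×13 = 78 days in).
Feb 13, 1991 is 101 days after the start; 101 ÷ 13 = 7 remainder 10. Last occurrence in the window: #8 on Feb 3, 1991.
Occurrences #7 through #8: 2 in total.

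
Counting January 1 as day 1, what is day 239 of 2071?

Aug 27, 2071

Jan has 31 days (239 − 31 = 208 remain).
Feb has 28 days (208 − 28 = 180 remain).
Mar has 31 days (180 − 31 = 149 remain).
Apr has 30 days (149 − 30 = 119 remain).
May has 31 days (119 − 31 = 88 remain).
Jun has 30 days (88 − 30 = 58 remain).
Jul has 31 days (58 − 31 = 27 remain).
27 into Aug → Aug 27.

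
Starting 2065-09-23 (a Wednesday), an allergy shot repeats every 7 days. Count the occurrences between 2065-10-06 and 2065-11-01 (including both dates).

Occurrences land 7·i days after 2065-09-23 for i = 0, 1, 2, …
2065-10-06 is 13 days after the start; 13 ÷ 7 = 1 remainder 6; since the remainder is 6, round up to i = 2. First occurrence in the window: #3 on 2065-10-07 (2×7 = 14 days in).
2065-11-01 is 39 days after the start; 39 ÷ 7 = 5 remainder 4. Last occurrence in the window: #6 on 2065-10-28.
Occurrences #3 through #6: 4 in total.

4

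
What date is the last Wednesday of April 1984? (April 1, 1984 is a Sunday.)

April 1984 begins on a Sunday, so the first Wednesday is April 4 (3 days later).
April 1984 has 30 days. Adding weeks: 4, 11, 18, 25 — the last one ≤ 30 is the 25th.

1984-04-25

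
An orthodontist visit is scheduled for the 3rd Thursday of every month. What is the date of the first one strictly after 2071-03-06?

2071-03-19

March 2071 starts on a Sunday; its first Thursday is the 5th, so the 3rd Thursday is the 19th — 2071-03-19.
2071-03-19 is after 2071-03-06, so that is the next one.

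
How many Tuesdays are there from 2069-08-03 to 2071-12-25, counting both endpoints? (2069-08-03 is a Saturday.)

125

2069-08-03 is a Saturday; the first Tuesday on or after it is 2069-08-06 (3 days later).
From 2069-08-06 to 2071-12-25: 147 + 365 + 359 = 871 days (rest of 2069, 2070, to 2071-12-25 in 2071).
871 ÷ 7 = 124 full weeks with remainder 3, so 124 more Tuesdays after the first → 125.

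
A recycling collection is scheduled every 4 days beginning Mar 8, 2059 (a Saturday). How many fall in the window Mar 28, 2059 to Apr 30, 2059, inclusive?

Occurrences land 4·i days after Mar 8, 2059 for i = 0, 1, 2, …
Mar 28, 2059 is 20 days after the start; 20 ÷ 4 = 5 remainder 0. First occurrence in the window: #6 on Mar 28, 2059 (5×4 = 20 days in).
Apr 30, 2059 is 53 days after the start; 53 ÷ 4 = 13 remainder 1. Last occurrence in the window: #14 on Apr 29, 2059.
Occurrences #6 through #14: 9 in total.

9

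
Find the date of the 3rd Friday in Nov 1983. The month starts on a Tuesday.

Nov 1983 begins on a Tuesday, so the first Friday is Nov 4 (3 days later).
The 3rd Friday is 2 weeks later: 4 + 14 = 18.

Nov 18, 1983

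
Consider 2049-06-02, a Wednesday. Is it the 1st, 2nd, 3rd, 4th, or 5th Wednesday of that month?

1st

Day 2 falls in week ⌈2/7⌉ of the month.
Days 1–7 hold the 1st Wednesday, 8–14 the 2nd, 15–21 the 3rd, 22–28 the 4th, 29–31 the 5th.
2 is in the range for the 1st.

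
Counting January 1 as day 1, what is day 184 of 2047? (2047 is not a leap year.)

January has 31 days (184 − 31 = 153 remain).
February has 28 days (153 − 28 = 125 remain).
March has 31 days (125 − 31 = 94 remain).
April has 30 days (94 − 30 = 64 remain).
May has 31 days (64 − 31 = 33 remain).
June has 30 days (33 − 30 = 3 remain).
3 into July → July 3.

July 3, 2047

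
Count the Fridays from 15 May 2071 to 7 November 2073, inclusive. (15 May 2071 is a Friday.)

130

15 May 2071 is a Friday; the first Friday on or after it is 15 May 2071.
From 15 May 2071 to 7 November 2073: 230 + 366 + 311 = 907 days (rest of 2071, 2072, to 7 November 2073 in 2073).
907 ÷ 7 = 129 full weeks with remainder 4, so 129 more Fridays after the first → 130.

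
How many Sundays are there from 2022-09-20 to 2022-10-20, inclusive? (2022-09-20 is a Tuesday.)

2022-09-20 is a Tuesday; the first Sunday on or after it is 2022-09-25 (5 days later).
From 2022-09-25 to 2022-10-20: 5 + 20 = 25 days (rest of September, October).
25 ÷ 7 = 3 full weeks with remainder 4, so 3 more Sundays after the first → 4.

4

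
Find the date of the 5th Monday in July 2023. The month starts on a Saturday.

July 2023 begins on a Saturday, so the first Monday is July 3 (2 days later).
The 5th Monday is 4 weeks later: 3 + 28 = 31.

2023-07-31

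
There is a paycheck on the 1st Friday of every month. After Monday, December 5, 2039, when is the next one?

December 2039 starts on a Thursday, so its 1st Friday is December 2, 2039 (1 day in).
That is not after December 5, 2039, so look at January 2040.
January 2040 starts on a Sunday, so its 1st Friday is January 6, 2040 (5 days in).

January 6, 2040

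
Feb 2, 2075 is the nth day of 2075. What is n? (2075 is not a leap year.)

33

Days in months before Feb: 31 = 31.
Plus 2 days into Feb → day 33.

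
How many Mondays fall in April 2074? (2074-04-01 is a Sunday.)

2074-04-01 is a Sunday; the first Monday on or after it is 2074-04-02 (1 day later).
From 2074-04-02 to 2074-04-30 is 30 − 2 = 28 days.
28 ÷ 7 = 4 full weeks with remainder 0, so 4 more Mondays after the first → 5.

5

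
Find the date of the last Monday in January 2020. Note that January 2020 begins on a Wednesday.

27 January 2020

January 2020 begins on a Wednesday, so the first Monday is January 6 (5 days later).
January 2020 has 31 days. Adding weeks: 6, 13, 20, 27 — the last one ≤ 31 is the 27th.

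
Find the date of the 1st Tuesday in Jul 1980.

Jul 1980 begins on a Tuesday, so the first Tuesday is Jul 1.

Jul 1, 1980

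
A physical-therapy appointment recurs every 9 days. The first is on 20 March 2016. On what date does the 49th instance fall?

26 May 2017

The 49th occurrence is 48 intervals after the first: 48 × 9 = 432 days after 20 March 2016.
March has 31 days — 11 days to the end of March leaves 421.
From end of March to end of 2016 is 275 days (146 left).
January has 31 days (115 left).
February has 28 days (87 left).
March has 31 days (56 left).
April has 30 days (26 left).
26 days into May → 26 May 2017.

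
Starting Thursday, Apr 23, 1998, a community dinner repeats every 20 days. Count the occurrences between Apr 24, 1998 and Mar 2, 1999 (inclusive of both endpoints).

15

Occurrences land 20·i days after Apr 23, 1998 for i = 0, 1, 2, …
Apr 24, 1998 is 1 day after the start; 1 ÷ 20 = 0 remainder 1; since the remainder is 1, round up to i = 1. First occurrence in the window: #2 on May 13, 1998 (1×20 = 20 days in).
Mar 2, 1999 is 313 days after the start; 313 ÷ 20 = 15 remainder 13. Last occurrence in the window: #16 on Feb 17, 1999.
Occurrences #2 through #16: 15 in total.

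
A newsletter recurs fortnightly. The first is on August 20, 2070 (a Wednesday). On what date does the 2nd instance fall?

The 2nd occurrence is 1 interval after the first: 1 × 14 = 14 days after August 20, 2070.
August has 31 days — 11 days to the end of August leaves 3.
3 days into September → September 3, 2070.

September 3, 2070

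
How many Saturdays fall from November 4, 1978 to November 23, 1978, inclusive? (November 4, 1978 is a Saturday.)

3

November 4, 1978 is a Saturday; the first Saturday on or after it is November 4, 1978.
From November 4, 1978 to November 23, 1978 is 23 − 4 = 19 days.
19 ÷ 7 = 2 full weeks with remainder 5, so 2 more Saturdays after the first → 3.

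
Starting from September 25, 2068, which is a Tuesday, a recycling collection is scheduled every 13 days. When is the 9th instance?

January 7, 2069

The 9th occurrence is 8 intervals after the first: 8 × 13 = 104 days after September 25, 2068.
September has 30 days — 5 days to the end of September leaves 99.
October has 31 days (68 left).
November has 30 days (38 left).
December has 31 days (7 left).
7 days into January → January 7, 2069.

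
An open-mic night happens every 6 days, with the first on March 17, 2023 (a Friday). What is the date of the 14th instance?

June 3, 2023

The 14th occurrence is 13 intervals after the first: 13 × 6 = 78 days after March 17, 2023.
March has 31 days — 14 days to the end of March leaves 64.
April has 30 days (34 left).
May has 31 days (3 left).
3 days into June → June 3, 2023.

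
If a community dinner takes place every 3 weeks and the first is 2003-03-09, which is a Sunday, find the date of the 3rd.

The 3rd occurrence is 2 intervals after the first: 2 × 21 = 42 days after 2003-03-09.
March has 31 days — 22 days to the end of March leaves 20.
20 days into April → 2003-04-20.

2003-04-20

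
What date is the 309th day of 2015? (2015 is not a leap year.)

January has 31 days (309 − 31 = 278 remain).
February has 28 days (278 − 28 = 250 remain).
March has 31 days (250 − 31 = 219 remain).
April has 30 days (219 − 30 = 189 remain).
May has 31 days (189 − 31 = 158 remain).
June has 30 days (158 − 30 = 128 remain).
July has 31 days (128 − 31 = 97 remain).
August has 31 days (97 − 31 = 66 remain).
September has 30 days (66 − 30 = 36 remain).
October has 31 days (36 − 31 = 5 remain).
5 into November → November 5.

November 5, 2015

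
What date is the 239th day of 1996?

Aug 26, 1996

Jan has 31 days (239 − 31 = 208 remain).
Feb has 29 days (208 − 29 = 179 remain).
Mar has 31 days (179 − 31 = 148 remain).
Apr has 30 days (148 − 30 = 118 remain).
May has 31 days (118 − 31 = 87 remain).
Jun has 30 days (87 − 30 = 57 remain).
Jul has 31 days (57 − 31 = 26 remain).
26 into Aug → Aug 26.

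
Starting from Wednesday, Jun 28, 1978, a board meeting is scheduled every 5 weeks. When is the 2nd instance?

Aug 2, 1978

The 2nd occurrence is 1 interval after the first: 1 × 35 = 35 days after Jun 28, 1978.
Jun has 30 days — 2 days to the end of Jun leaves 33.
Jul has 31 days (2 left).
2 days into Aug → Aug 2, 1978.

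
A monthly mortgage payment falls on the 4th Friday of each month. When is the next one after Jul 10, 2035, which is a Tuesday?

Jul 2035 starts on a Sunday; its first Friday is the 6th, so the 4th Friday is the 27th — Jul 27, 2035.
Jul 27, 2035 is after Jul 10, 2035, so that is the next one.

Jul 27, 2035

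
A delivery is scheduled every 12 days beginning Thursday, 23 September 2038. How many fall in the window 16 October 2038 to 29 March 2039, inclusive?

Occurrences land 12·i days after 23 September 2038 for i = 0, 1, 2, …
16 October 2038 is 23 days after the start; 23 ÷ 12 = 1 remainder 11; since the remainder is 11, round up to i = 2. First occurrence in the window: #3 on 17 October 2038 (2×12 = 24 days in).
29 March 2039 is 187 days after the start; 187 ÷ 12 = 15 remainder 7. Last occurrence in the window: #16 on 22 March 2039.
Occurrences #3 through #16: 14 in total.

14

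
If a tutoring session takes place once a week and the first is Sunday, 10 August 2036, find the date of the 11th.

19 October 2036

The 11th occurrence is 10 intervals after the first: 10 × 7 = 70 days after 10 August 2036.
August has 31 days — 21 days to the end of August leaves 49.
September has 30 days (19 left).
19 days into October → 19 October 2036.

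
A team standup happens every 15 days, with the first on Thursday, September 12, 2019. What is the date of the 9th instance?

The 9th occurrence is 8 intervals after the first: 8 × 15 = 120 days after September 12, 2019.
September has 30 days — 18 days to the end of September leaves 102.
October has 31 days (71 left).
November has 30 days (41 left).
December has 31 days (10 left).
10 days into January → January 10, 2020.

January 10, 2020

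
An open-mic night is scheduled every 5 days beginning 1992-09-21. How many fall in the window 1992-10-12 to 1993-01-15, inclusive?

Occurrences land 5·i days after 1992-09-21 for i = 0, 1, 2, …
1992-10-12 is 21 days after the start; 21 ÷ 5 = 4 remainder 1; since the remainder is 1, round up to i = 5. First occurrence in the window: #6 on 1992-10-16 (5×5 = 25 days in).
1993-01-15 is 116 days after the start; 116 ÷ 5 = 23 remainder 1. Last occurrence in the window: #24 on 1993-01-14.
Occurrences #6 through #24: 19 in total.

19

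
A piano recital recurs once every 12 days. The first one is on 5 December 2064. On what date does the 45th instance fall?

The 45th occurrence is 44 intervals after the first: 44 × 12 = 528 days after 5 December 2064.
December has 31 days — 26 days to the end of December leaves 502.
2065 has 365 days (137 left).
January has 31 days (106 left).
February has 28 days (78 left).
March has 31 days (47 left).
April has 30 days (17 left).
17 days into May → 17 May 2066.

17 May 2066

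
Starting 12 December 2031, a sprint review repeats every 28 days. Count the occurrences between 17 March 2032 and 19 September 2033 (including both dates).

Occurrences land 28·i days after 12 December 2031 for i = 0, 1, 2, …
17 March 2032 is 96 days after the start; 96 ÷ 28 = 3 remainder 12; since the remainder is 12, round up to i = 4. First occurrence in the window: #5 on 2 April 2032 (4×28 = 112 days in).
19 September 2033 is 647 days after the start; 647 ÷ 28 = 23 remainder 3. Last occurrence in the window: #24 on 16 September 2033.
Occurrences #5 through #24: 20 in total.

20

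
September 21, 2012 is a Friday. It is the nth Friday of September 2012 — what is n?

3rd

Day 21 falls in week ⌈21/7⌉ of the month.
Days 1–7 hold the 1st Friday, 8–14 the 2nd, 15–21 the 3rd, 22–28 the 4th, 29–31 the 5th.
21 is in the range for the 3rd.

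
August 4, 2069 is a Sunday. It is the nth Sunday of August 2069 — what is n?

1st

Day 4 falls in week ⌈4/7⌉ of the month.
Days 1–7 hold the 1st Sunday, 8–14 the 2nd, 15–21 the 3rd, 22–28 the 4th, 29–31 the 5th.
4 is in the range for the 1st.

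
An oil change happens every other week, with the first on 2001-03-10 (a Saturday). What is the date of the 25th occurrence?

The 25th occurrence is 24 intervals after the first: 24 × 14 = 336 days after 2001-03-10.
March has 31 days — 21 days to the end of March leaves 315.
April has 30 days (285 left).
May has 31 days (254 left).
June has 30 days (224 left).
July has 31 days (193 left).
August has 31 days (162 left).
September has 30 days (132 left).
October has 31 days (101 left).
November has 30 days (71 left).
December has 31 days (40 left).
January has 31 days (9 left).
9 days into February → 2002-02-09.

2002-02-09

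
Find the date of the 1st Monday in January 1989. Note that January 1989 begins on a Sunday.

January 2, 1989

January 1989 begins on a Sunday, so the first Monday is January 2 (1 day later).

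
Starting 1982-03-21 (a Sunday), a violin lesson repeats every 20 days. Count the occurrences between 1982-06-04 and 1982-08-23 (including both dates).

4

Occurrences land 20·i days after 1982-03-21 for i = 0, 1, 2, …
1982-06-04 is 75 days after the start; 75 ÷ 20 = 3 remainder 15; since the remainder is 15, round up to i = 4. First occurrence in the window: #5 on 1982-06-09 (4×20 = 80 days in).
1982-08-23 is 155 days after the start; 155 ÷ 20 = 7 remainder 15. Last occurrence in the window: #8 on 1982-08-08.
Occurrences #5 through #8: 4 in total.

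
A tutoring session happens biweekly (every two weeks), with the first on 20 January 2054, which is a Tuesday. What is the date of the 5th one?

The 5th occurrence is 4 intervals after the first: 4 × 14 = 56 days after 20 January 2054.
January has 31 days — 11 days to the end of January leaves 45.
February has 28 days (17 left).
17 days into March → 17 March 2054.

17 March 2054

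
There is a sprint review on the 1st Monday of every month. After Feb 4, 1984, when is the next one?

Feb 6, 1984

Feb 1984 starts on a Wednesday, so its 1st Monday is Feb 6, 1984 (5 days in).
Feb 6, 1984 is after Feb 4, 1984, so that is the next one.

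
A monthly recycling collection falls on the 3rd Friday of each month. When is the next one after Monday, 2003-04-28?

2003-05-16

April 2003 starts on a Tuesday; its first Friday is the 4th, so the 3rd Friday is the 18th — 2003-04-18.
That is not after 2003-04-28, so look at May 2003.
May 2003 starts on a Thursday; its first Friday is the 2nd, so the 3rd Friday is the 16th — 2003-05-16.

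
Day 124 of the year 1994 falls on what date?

January has 31 days (124 − 31 = 93 remain).
February has 28 days (93 − 28 = 65 remain).
March has 31 days (65 − 31 = 34 remain).
April has 30 days (34 − 30 = 4 remain).
4 into May → May 4.

1994-05-04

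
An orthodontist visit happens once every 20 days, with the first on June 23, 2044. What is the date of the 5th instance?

The 5th occurrence is 4 intervals after the first: 4 × 20 = 80 days after June 23, 2044.
June has 30 days — 7 days to the end of June leaves 73.
July has 31 days (42 left).
August has 31 days (11 left).
11 days into September → September 11, 2044.

September 11, 2044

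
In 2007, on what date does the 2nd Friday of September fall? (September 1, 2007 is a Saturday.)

September 2007 begins on a Saturday, so the first Friday is September 7 (6 days later).
The 2nd Friday is 1 weeks later: 7 + 7 = 14.

September 14, 2007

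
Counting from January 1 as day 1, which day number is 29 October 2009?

Days in months before October: 31 + 28 + 31 + 30 + 31 + 30 + 31 + 31 + 30 = 273.
Plus 29 days into October → day 302.

302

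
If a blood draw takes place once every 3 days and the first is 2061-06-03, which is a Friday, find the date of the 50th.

2061-10-28

The 50th occurrence is 49 intervals after the first: 49 × 3 = 147 days after 2061-06-03.
June has 30 days — 27 days to the end of June leaves 120.
July has 31 days (89 left).
August has 31 days (58 left).
September has 30 days (28 left).
28 days into October → 2061-10-28.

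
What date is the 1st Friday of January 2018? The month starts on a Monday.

2018-01-05

January 2018 begins on a Monday, so the first Friday is January 5 (4 days later).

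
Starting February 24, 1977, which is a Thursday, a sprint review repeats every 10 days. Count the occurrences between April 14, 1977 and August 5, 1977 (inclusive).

12

Occurrences land 10·i days after February 24, 1977 for i = 0, 1, 2, …
April 14, 1977 is 49 days after the start; 49 ÷ 10 = 4 remainder 9; since the remainder is 9, round up to i = 5. First occurrence in the window: #6 on April 15, 1977 (5×10 = 50 days in).
August 5, 1977 is 162 days after the start; 162 ÷ 10 = 16 remainder 2. Last occurrence in the window: #17 on August 3, 1977.
Occurrences #6 through #17: 12 in total.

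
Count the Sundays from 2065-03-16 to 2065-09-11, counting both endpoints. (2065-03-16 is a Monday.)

2065-03-16 is a Monday; the first Sunday on or after it is 2065-03-22 (6 days later).
From 2065-03-22 to 2065-09-11: 9 + 30 + 31 + 30 + 31 + 31 + 11 = 173 days (rest of March, April, May, June, July, August, September).
173 ÷ 7 = 24 full weeks with remainder 5, so 24 more Sundays after the first → 25.

25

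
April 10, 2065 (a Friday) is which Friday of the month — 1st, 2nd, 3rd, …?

2nd

Day 10 falls in week ⌈10/7⌉ of the month.
Days 1–7 hold the 1st Friday, 8–14 the 2nd, 15–21 the 3rd, 22–28 the 4th, 29–31 the 5th.
10 is in the range for the 2nd.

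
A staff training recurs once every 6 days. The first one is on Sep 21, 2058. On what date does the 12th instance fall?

The 12th occurrence is 11 intervals after the first: 11 × 6 = 66 days after Sep 21, 2058.
Sep has 30 days — 9 days to the end of Sep leaves 57.
Oct has 31 days (26 left).
26 days into Nov → Nov 26, 2058.

Nov 26, 2058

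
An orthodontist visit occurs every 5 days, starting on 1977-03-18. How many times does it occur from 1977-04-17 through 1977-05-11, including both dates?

5

Occurrences land 5·i days after 1977-03-18 for i = 0, 1, 2, …
1977-04-17 is 30 days after the start; 30 ÷ 5 = 6 remainder 0. First occurrence in the window: #7 on 1977-04-17 (6×5 = 30 days in).
1977-05-11 is 54 days after the start; 54 ÷ 5 = 10 remainder 4. Last occurrence in the window: #11 on 1977-05-07.
Occurrences #7 through #11: 5 in total.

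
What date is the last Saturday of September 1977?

The first Saturday of September 1977 is September 3.
September 1977 has 30 days. Adding weeks: 3, 10, 17, 24 — the last one ≤ 30 is the 24th.

24 September 1977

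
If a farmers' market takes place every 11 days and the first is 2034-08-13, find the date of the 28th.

The 28th occurrence is 27 intervals after the first: 27 × 11 = 297 days after 2034-08-13.
August has 31 days — 18 days to the end of August leaves 279.
September has 30 days (249 left).
October has 31 days (218 left).
November has 30 days (188 left).
December has 31 days (157 left).
January has 31 days (126 left).
February has 28 days (98 left).
March has 31 days (67 left).
April has 30 days (37 left).
May has 31 days (6 left).
6 days into June → 2035-06-06.

2035-06-06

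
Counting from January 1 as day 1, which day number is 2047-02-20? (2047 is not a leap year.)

Days in months before February: 31 = 31.
Plus 20 days into February → day 51.

51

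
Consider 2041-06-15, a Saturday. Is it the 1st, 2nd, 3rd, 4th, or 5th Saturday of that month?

3rd

Day 15 falls in week ⌈15/7⌉ of the month.
Days 1–7 hold the 1st Saturday, 8–14 the 2nd, 15–21 the 3rd, 22–28 the 4th, 29–31 the 5th.
15 is in the range for the 3rd.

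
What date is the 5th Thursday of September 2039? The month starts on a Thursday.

September 2039 begins on a Thursday, so the first Thursday is September 1.
The 5th Thursday is 4 weeks later: 1 + 28 = 29.

2039-09-29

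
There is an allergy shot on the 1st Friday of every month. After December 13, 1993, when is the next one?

January 7, 1994

December 1993 starts on a Wednesday, so its 1st Friday is December 3, 1993 (2 days in).
That is not after December 13, 1993, so look at January 1994.
January 1994 starts on a Saturday, so its 1st Friday is January 7, 1994 (6 days in).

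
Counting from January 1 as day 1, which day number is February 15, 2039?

Days in months before February: 31 = 31.
Plus 15 days into February → day 46.

46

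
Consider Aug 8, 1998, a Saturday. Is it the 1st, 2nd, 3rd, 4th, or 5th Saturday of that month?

Day 8 falls in week ⌈8/7⌉ of the month.
Days 1–7 hold the 1st Saturday, 8–14 the 2nd, 15–21 the 3rd, 22–28 the 4th, 29–31 the 5th.
8 is in the range for the 2nd.

2nd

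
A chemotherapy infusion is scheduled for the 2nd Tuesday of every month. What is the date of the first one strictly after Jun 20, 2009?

Jun 2009 starts on a Monday; its first Tuesday is the 2nd, so the 2nd Tuesday is the 9th — Jun 9, 2009.
That is not after Jun 20, 2009, so look at Jul 2009.
Jul 2009 starts on a Wednesday; its first Tuesday is the 7th, so the 2nd Tuesday is the 14th — Jul 14, 2009.

Jul 14, 2009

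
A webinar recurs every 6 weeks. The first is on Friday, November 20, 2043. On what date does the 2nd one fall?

The 2nd occurrence is 1 interval after the first: 1 × 42 = 42 days after November 20, 2043.
November has 30 days — 10 days to the end of November leaves 32.
December has 31 days (1 left).
1 day into January → January 1, 2044.

January 1, 2044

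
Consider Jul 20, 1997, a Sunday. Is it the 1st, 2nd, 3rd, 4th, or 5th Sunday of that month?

Day 20 falls in week ⌈20/7⌉ of the month.
Days 1–7 hold the 1st Sunday, 8–14 the 2nd, 15–21 the 3rd, 22–28 the 4th, 29–31 the 5th.
20 is in the range for the 3rd.

3rd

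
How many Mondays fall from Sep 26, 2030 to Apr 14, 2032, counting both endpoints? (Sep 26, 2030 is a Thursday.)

Sep 26, 2030 is a Thursday; the first Monday on or after it is Sep 30, 2030 (4 days later).
From Sep 30, 2030 to Apr 14, 2032: 92 + 365 + 105 = 562 days (rest of 2030, 2031, to Apr 14, 2032 in 2032).
562 ÷ 7 = 80 full weeks with remainder 2, so 80 more Mondays after the first → 81.

81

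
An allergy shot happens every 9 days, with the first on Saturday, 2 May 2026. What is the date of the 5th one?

The 5th occurrence is 4 intervals after the first: 4 × 9 = 36 days after 2 May 2026.
May has 31 days — 29 days to the end of May leaves 7.
7 days into June → 7 June 2026.

7 June 2026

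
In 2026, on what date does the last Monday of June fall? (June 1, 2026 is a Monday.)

29 June 2026

June 2026 begins on a Monday, so the first Monday is June 1.
June 2026 has 30 days. Adding weeks: 1, 8, 15, 22, 29 — the last one ≤ 30 is the 29th.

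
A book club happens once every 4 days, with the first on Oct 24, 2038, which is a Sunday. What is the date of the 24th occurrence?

The 24th occurrence is 23 intervals after the first: 23 × 4 = 92 days after Oct 24, 2038.
Oct has 31 days — 7 days to the end of Oct leaves 85.
Nov has 30 days (55 left).
Dec has 31 days (24 left).
24 days into Jan → Jan 24, 2039.

Jan 24, 2039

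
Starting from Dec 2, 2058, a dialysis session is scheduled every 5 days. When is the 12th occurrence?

Jan 26, 2059

The 12th occurrence is 11 intervals after the first: 11 × 5 = 55 days after Dec 2, 2058.
Dec has 31 days — 29 days to the end of Dec leaves 26.
26 days into Jan → Jan 26, 2059.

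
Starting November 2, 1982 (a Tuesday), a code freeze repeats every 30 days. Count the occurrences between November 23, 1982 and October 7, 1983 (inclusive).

Occurrences land 30·i days after November 2, 1982 for i = 0, 1, 2, …
November 23, 1982 is 21 days after the start; 21 ÷ 30 = 0 remainder 21; since the remainder is 21, round up to i = 1. First occurrence in the window: #2 on December 2, 1982 (1×30 = 30 days in).
October 7, 1983 is 339 days after the start; 339 ÷ 30 = 11 remainder 9. Last occurrence in the window: #12 on September 28, 1983.
Occurrences #2 through #12: 11 in total.

11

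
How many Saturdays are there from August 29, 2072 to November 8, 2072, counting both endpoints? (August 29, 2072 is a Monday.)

August 29, 2072 is a Monday; the first Saturday on or after it is September 3, 2072 (5 days later).
From September 3, 2072 to November 8, 2072: 27 + 31 + 8 = 66 days (rest of September, October, November).
66 ÷ 7 = 9 full weeks with remainder 3, so 9 more Saturdays after the first → 10.

10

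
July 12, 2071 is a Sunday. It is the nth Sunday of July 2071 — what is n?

2nd

Day 12 falls in week ⌈12/7⌉ of the month.
Days 1–7 hold the 1st Sunday, 8–14 the 2nd, 15–21 the 3rd, 22–28 the 4th, 29–31 the 5th.
12 is in the range for the 2nd.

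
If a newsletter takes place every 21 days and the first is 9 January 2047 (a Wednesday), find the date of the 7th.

The 7th occurrence is 6 intervals after the first: 6 × 21 = 126 days after 9 January 2047.
January has 31 days — 22 days to the end of January leaves 104.
February has 28 days (76 left).
March has 31 days (45 left).
April has 30 days (15 left).
15 days into May → 15 May 2047.

15 May 2047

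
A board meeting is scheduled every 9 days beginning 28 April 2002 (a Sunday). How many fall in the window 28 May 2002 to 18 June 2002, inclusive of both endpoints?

Occurrences land 9·i days after 28 April 2002 for i = 0, 1, 2, …
28 May 2002 is 30 days after the start; 30 ÷ 9 = 3 remainder 3; since the remainder is 3, round up to i = 4. First occurrence in the window: #5 on 3 June 2002 (4×9 = 36 days in).
18 June 2002 is 51 days after the start; 51 ÷ 9 = 5 remainder 6. Last occurrence in the window: #6 on 12 June 2002.
Occurrences #5 through #6: 2 in total.

2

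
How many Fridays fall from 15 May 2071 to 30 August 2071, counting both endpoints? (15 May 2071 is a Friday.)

15 May 2071 is a Friday; the first Friday on or after it is 15 May 2071.
From 15 May 2071 to 30 August 2071: 16 + 30 + 31 + 30 = 107 days (rest of May, June, July, August).
107 ÷ 7 = 15 full weeks with remainder 2, so 15 more Fridays after the first → 16.

16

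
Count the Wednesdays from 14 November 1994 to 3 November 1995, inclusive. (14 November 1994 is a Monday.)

14 November 1994 is a Monday; the first Wednesday on or after it is 16 November 1994 (2 days later).
From 16 November 1994 to 3 November 1995: 45 + 307 = 352 days (rest of 1994, to 3 November 1995 in 1995).
352 ÷ 7 = 50 full weeks with remainder 2, so 50 more Wednesdays after the first → 51.

51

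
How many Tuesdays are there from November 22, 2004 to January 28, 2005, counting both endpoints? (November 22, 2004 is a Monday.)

November 22, 2004 is a Monday; the first Tuesday on or after it is November 23, 2004 (1 day later).
From November 23, 2004 to January 28, 2005: 7 + 31 + 28 = 66 days (rest of November, December, January).
66 ÷ 7 = 9 full weeks with remainder 3, so 9 more Tuesdays after the first → 10.

10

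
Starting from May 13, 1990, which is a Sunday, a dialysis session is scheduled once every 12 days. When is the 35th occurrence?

Jun 25, 1991

The 35th occurrence is 34 intervals after the first: 34 × 12 = 408 days after May 13, 1990.
May has 31 days — 18 days to the end of May leaves 390.
Jun has 30 days (360 left).
Jul has 31 days (329 left).
Aug has 31 days (298 left).
Sep has 30 days (268 left).
Oct has 31 days (237 left).
Nov has 30 days (207 left).
Dec has 31 days (176 left).
Jan has 31 days (145 left).
Feb has 28 days (117 left).
Mar has 31 days (86 left).
Apr has 30 days (56 left).
May has 31 days (25 left).
25 days into Jun → Jun 25, 1991.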